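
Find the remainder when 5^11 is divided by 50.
25

Use repeated squaring. Binary(11) = 1011. Walk through the bits of the exponent 11 left-to-right: at each bit after the leading one, square the running value, then multiply by 5 if the bit is 1 (always reducing mod 50):
  bit 1 = 1 (leading): start with 5.
  bit 2 = 0: square 5^2 = 25 (mod 50).
  bit 3 = 1: square 25^2 = 625 ≡ 25; bit is 1, so multiply 25·5 = 125 ≡ 25 (mod 50).
  bit 4 = 1: square 25^2 = 625 ≡ 25; bit is 1, so multiply 25·5 = 125 ≡ 25 (mod 50).
Final value: 5^11 ≡ 25 (mod 50).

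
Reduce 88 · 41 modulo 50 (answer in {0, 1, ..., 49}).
8

Reduce the factors first: 88 ≡ 38 (mod 50), so 88 · 41 ≡ 38 · 41 (mod 50). 38 · 41 = 1558. Dividing by 50: 1558 = 31·50 + 8. So (88 · 41) mod 50 = 8.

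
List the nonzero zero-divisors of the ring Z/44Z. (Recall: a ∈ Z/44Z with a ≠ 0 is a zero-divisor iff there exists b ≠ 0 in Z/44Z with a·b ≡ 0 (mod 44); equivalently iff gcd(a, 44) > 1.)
An element a ∈ Z/44Z (with a ≠ 0) is a zero-divisor iff gcd(a, 44) > 1 (because a is a unit precisely when gcd(a, n) = 1, and in Z/nZ every nonzero, non-unit element is a zero-divisor). Scan a = 1, ..., 43 and keep those with gcd(a, 44) > 1:
  gcd(2, 44) = 2, gcd(4, 44) = 4, gcd(6, 44) = 2, gcd(8, 44) = 4, gcd(10, 44) = 2, gcd(11, 44) = 11, gcd(12, 44) = 4, gcd(14, 44) = 2, gcd(16, 44) = 4, gcd(18, 44) = 2, gcd(20, 44) = 4, gcd(22, 44) = 22, gcd(24, 44) = 4, gcd(26, 44) = 2, gcd(28, 44) = 4, gcd(30, 44) = 2, gcd(32, 44) = 4, gcd(33, 44) = 11, gcd(34, 44) = 2, gcd(36, 44) = 4, gcd(38, 44) = 2, gcd(40, 44) = 4, gcd(42, 44) = 2.
All other a ∈ {1, ..., 43} have gcd(a, 44) = 1 and are units. So the nonzero zero-divisors are exactly the 23 values of a appearing in this scan.

Final answer: nonzero zero-divisors of Z/44Z = {2, 4, 6, 8, 10, 11, 12, 14, 16, 18, 20, 22, 24, 26, 28, 30, 32, 33, 34, 36, 38, 40, 42}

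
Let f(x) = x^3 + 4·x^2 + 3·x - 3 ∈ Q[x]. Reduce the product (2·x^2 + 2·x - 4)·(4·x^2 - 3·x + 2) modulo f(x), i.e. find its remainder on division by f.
a · b ≡ 78·x^2 + 130·x - 98 (mod f(x))

First multiply in Q[x] without reducing: a · b = 8·x^4 + 2·x^3 - 18·x^2 + 16·x - 8. Now divide by f(x) = x^3 + 4·x^2 + 3·x - 3, eliminating the leading term at each step:
  leading term 8·x^4: subtract (8·x)·f(x) = 8·x^4 + 32·x^3 + 24·x^2 - 24·x, leaving -30·x^3 - 42·x^2 + 40·x - 8
  leading term -30·x^3: subtract (-30)·f(x) = -30·x^3 - 120·x^2 - 90·x + 90, leaving 78·x^2 + 130·x - 98
The degree is now < 3, so this is the remainder. Hence a · b ≡ 78·x^2 + 130·x - 98 in Q[x]/(f).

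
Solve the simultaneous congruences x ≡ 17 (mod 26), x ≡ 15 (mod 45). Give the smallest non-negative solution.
The moduli 26, 45 are pairwise coprime, so by the CRT there is a unique solution mod 26·45 = 1170.
Solve by successive substitution. Start with x ≡ 17 (mod 26).
  Combine with x ≡ 15 (mod 45): write x = 17 + 26·t and require 17 + 26·t ≡ 15 (mod 45), i.e. 26·t ≡ 15 − 17 ≡ 43 (mod 45). Since 26^(−1) ≡ 26 (mod 45), t ≡ 26·43 ≡ 38 (mod 45). So x ≡ 17 + 26·38 = 1005 (mod 1170).
Unique solution in [0, 1170): x = 1005.

Final answer: x ≡ 1005 (mod 1170); the representative in [0, 1170) is 1005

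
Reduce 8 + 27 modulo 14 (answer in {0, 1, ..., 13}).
7

Reduce the summands first: 27 ≡ 13 (mod 14), so 8 + 27 ≡ 8 + 13 (mod 14). 8 + 13 = 21; 21 = 1·14 + 7, so (8 + 27) mod 14 = 7.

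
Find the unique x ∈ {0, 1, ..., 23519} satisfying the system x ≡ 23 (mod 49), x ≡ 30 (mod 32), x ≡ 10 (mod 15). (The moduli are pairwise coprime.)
x ≡ 1150 (mod 23520); the representative in [0, 23520) is 1150

The moduli 49, 32, 15 are pairwise coprime, so by the CRT there is a unique solution mod 49·32·15 = 23520.
Solve by successive substitution. Start with x ≡ 23 (mod 49).
  Combine with x ≡ 30 (mod 32): write x = 23 + 49·t and require 23 + 49·t ≡ 30 (mod 32), i.e. 49·t ≡ 30 − 23 ≡ 7 (mod 32). Since 49^(−1) ≡ 17 (mod 32) (49 ≡ 17 (mod 32)), t ≡ 17·7 ≡ 23 (mod 32). So x ≡ 23 + 49·23 = 1150 (mod 1568).
  Combine with x ≡ 10 (mod 15): write x = 1150 + 1568·t and require 1150 + 1568·t ≡ 10 (mod 15), i.e. 1568·t ≡ 10 − 1150 ≡ 0 (mod 15). Since 1568^(−1) ≡ 2 (mod 15) (1568 ≡ 8 (mod 15)), t ≡ 2·0 ≡ 0 (mod 15). So x ≡ 1150 + 1568·0 = 1150 (mod 23520).
Unique solution in [0, 23520): x = 1150.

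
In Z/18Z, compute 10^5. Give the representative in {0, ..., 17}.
Use repeated squaring. Binary(5) = 101. Walk through the bits of the exponent 5 left-to-right: at each bit after the leading one, square the running value, then multiply by 10 if the bit is 1 (always reducing mod 18):
  bit 1 = 1 (leading): start with 10.
  bit 2 = 0: square 10^2 = 100 ≡ 10 (mod 18).
  bit 3 = 1: square 10^2 = 100 ≡ 10; bit is 1, so multiply 10·10 = 100 ≡ 10 (mod 18).
Final value: 10^5 ≡ 10 (mod 18).

Final answer: 10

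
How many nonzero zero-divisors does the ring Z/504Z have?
Z/504Z has 359 nonzero zero-divisors

In Z/504Z each nonzero element is either a unit (gcd with 504 is 1) or a zero-divisor (gcd > 1). The number of units is φ(504): factorise 504 = 2^3 · 3^2 · 7, so φ(504) = (2^3 − 2^2) · (3^2 − 3^1) · (7 − 1) = 4 · 6 · 6 = 144. The nonzero elements number 504 − 1 = 503. Hence the nonzero zero-divisors number 503 − 144 = 359.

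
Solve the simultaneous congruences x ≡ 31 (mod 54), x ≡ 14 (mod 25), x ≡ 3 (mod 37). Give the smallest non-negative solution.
The moduli 54, 25, 37 are pairwise coprime, so by the CRT there is a unique solution mod 54·25·37 = 49950.
Solve by successive substitution. Start with x ≡ 31 (mod 54).
  Combine with x ≡ 14 (mod 25): write x = 31 + 54·t and require 31 + 54·t ≡ 14 (mod 25), i.e. 54·t ≡ 14 − 31 ≡ 8 (mod 25). Since 54^(−1) ≡ 19 (mod 25) (54 ≡ 4 (mod 25)), t ≡ 19·8 ≡ 2 (mod 25). So x ≡ 31 + 54·2 = 139 (mod 1350).
  Combine with x ≡ 3 (mod 37): write x = 139 + 1350·t and require 139 + 1350·t ≡ 3 (mod 37), i.e. 1350·t ≡ 3 − 139 ≡ 12 (mod 37). Since 1350^(−1) ≡ 35 (mod 37) (1350 ≡ 18 (mod 37)), t ≡ 35·12 ≡ 13 (mod 37). So x ≡ 139 + 1350·13 = 17689 (mod 49950).
Unique solution in [0, 49950): x = 17689.

Final answer: x ≡ 17689 (mod 49950); the representative in [0, 49950) is 17689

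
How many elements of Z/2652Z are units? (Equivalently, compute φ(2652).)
An element a ∈ Z/2652Z is a unit iff gcd(a, 2652) = 1, so the number of units is φ(2652). φ is multiplicative, with φ(p^e) = p^e − p^(e−1). Factorise 2652 = 2^2 · 3 · 13 · 17. Then
  φ(2652) = (2^2 − 2^1) · (3 − 1) · (13 − 1) · (17 − 1) = 2 · 2 · 12 · 16 = 768.

Final answer: Z/2652Z has φ(2652) = 768 units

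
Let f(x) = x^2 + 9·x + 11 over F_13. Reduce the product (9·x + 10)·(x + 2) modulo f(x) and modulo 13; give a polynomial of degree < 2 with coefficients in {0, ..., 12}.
Multiply as integer polynomials: a · b = 9·x^2 + 28·x + 20. Reducing coefficients mod 13: a · b ≡ 9·x^2 + 2·x + 7. Now divide by f(x) = x^2 + 9·x + 11 in F_13[x], eliminating the leading term at each step:
  leading term 9·x^2: subtract (9)·f(x) = 9·x^2 + 3·x + 8, leaving 12·x + 12 (coefficients mod 13)
The degree is now < 2, so this is the remainder. Hence a · b ≡ 12·x + 12 in F_13[x]/(f).

Final answer: a · b ≡ 12·x + 12 (mod f(x))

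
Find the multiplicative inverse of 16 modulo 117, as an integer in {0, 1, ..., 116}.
16^(−1) ≡ 22 (mod 117)

Apply the extended Euclidean algorithm to (117, 16), tracking rows (r, s, t) with s·117 + t·16 = r. Each division r_prev = q·r_cur + r_new produces the new row as (previous row) − q·(current row):
  row A: (117, 1, 0)   [1·117 + 0·16 = 117]
  row B: (16, 0, 1)   [0·117 + 1·16 = 16]
  117 = 7·16 + 5   → row C = row A − 7·row B = (5, 1, −7)   [check: 1·117 − 7·16 = 5]
  16 = 3·5 + 1   → row D = row B − 3·row C = (1, −3, 22)   [check: −3·117 + 22·16 = 1]
  5 = 5·1 + 0   → remainder 0, stop. gcd = 1 (last nonzero row D).
The gcd is 1, so 16 is invertible mod 117. The last nonzero row gives −3·117 + 22·16 = 1, so t = 22. So 16^(−1) ≡ 22 (mod 117). Verify: 16 · 22 = 352 ≡ 1 (mod 117). ✓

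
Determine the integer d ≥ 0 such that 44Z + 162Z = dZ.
(44, 162) = (2); d = 2

In the PID Z, (a, b) is generated by gcd(a, b). Compute gcd(162, 44) with the extended Euclidean algorithm, tracking rows (r, s, t) with s·162 + t·44 = r:
  row A: (162, 1, 0)   [1·162 + 0·44 = 162]
  row B: (44, 0, 1)   [0·162 + 1·44 = 44]
  162 = 3·44 + 30   → row C = row A − 3·row B = (30, 1, −3)   [check: 1·162 − 3·44 = 30]
  44 = 1·30 + 14   → row D = row B − 1·row C = (14, −1, 4)   [check: −1·162 + 4·44 = 14]
  30 = 2·14 + 2   → row E = row C − 2·row D = (2, 3, −11)   [check: 3·162 − 11·44 = 2]
  14 = 7·2 + 0   → remainder 0, stop. gcd = 2 (last nonzero row E).
So gcd(44, 162) = 2, with Bézout identity 3·162 − 11·44 = 2. Containment (⊇): the Bézout identity exhibits 2 as an element of (44, 162), giving (2) ⊆ (44, 162). Containment (⊆): since 2 | 44 and 2 | 162 (44 = 2·22, 162 = 2·81), every Z-linear combination of 44 and 162 is divisible by 2, so (44, 162) ⊆ (2). Therefore (44, 162) = (2), d = 2.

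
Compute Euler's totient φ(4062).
φ(4062) = 1352

φ is multiplicative, with φ(p^e) = p^e − p^(e−1). Factorise 4062 = 2 · 3 · 677. Then
  φ(4062) = (2 − 1) · (3 − 1) · (677 − 1) = 1 · 2 · 676 = 1352.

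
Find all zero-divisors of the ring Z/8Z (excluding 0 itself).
An element a ∈ Z/8Z (with a ≠ 0) is a zero-divisor iff gcd(a, 8) > 1 (because a is a unit precisely when gcd(a, n) = 1, and in Z/nZ every nonzero, non-unit element is a zero-divisor). Scan a = 1, ..., 7 and keep those with gcd(a, 8) > 1:
  gcd(2, 8) = 2, gcd(4, 8) = 4, gcd(6, 8) = 2.
All other a ∈ {1, ..., 7} have gcd(a, 8) = 1 and are units. So the nonzero zero-divisors are exactly the 3 values of a appearing in this scan.

Final answer: nonzero zero-divisors of Z/8Z = {2, 4, 6}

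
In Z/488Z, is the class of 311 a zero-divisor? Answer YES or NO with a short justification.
gcd(311, 488) = 1, so 311 is a unit in Z/488Z (it has a multiplicative inverse). A unit cannot be a zero-divisor: if 311·b ≡ 0 then multiplying both sides by 311^(−1) gives b ≡ 0. So 311 is not a zero-divisor.

Final answer: NO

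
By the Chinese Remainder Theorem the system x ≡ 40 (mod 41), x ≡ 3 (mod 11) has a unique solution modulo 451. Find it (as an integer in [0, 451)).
x ≡ 245 (mod 451); the representative in [0, 451) is 245

The moduli 41, 11 are pairwise coprime, so by the CRT there is a unique solution mod 41·11 = 451.
Solve by successive substitution. Start with x ≡ 40 (mod 41).
  Combine with x ≡ 3 (mod 11): write x = 40 + 41·t and require 40 + 41·t ≡ 3 (mod 11), i.e. 41·t ≡ 3 − 40 ≡ 7 (mod 11). Since 41^(−1) ≡ 7 (mod 11) (41 ≡ 8 (mod 11)), t ≡ 7·7 ≡ 5 (mod 11). So x ≡ 40 + 41·5 = 245 (mod 451).
Unique solution in [0, 451): x = 245.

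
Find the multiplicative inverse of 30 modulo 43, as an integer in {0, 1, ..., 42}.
Apply the extended Euclidean algorithm to (43, 30), tracking rows (r, s, t) with s·43 + t·30 = r. Each division r_prev = q·r_cur + r_new produces the new row as (previous row) − q·(current row):
  row A: (43, 1, 0)   [1·43 + 0·30 = 43]
  row B: (30, 0, 1)   [0·43 + 1·30 = 30]
  43 = 1·30 + 13   → row C = row A − 1·row B = (13, 1, −1)   [check: 1·43 − 1·30 = 13]
  30 = 2·13 + 4   → row D = row B − 2·row C = (4, −2, 3)   [check: −2·43 + 3·30 = 4]
  13 = 3·4 + 1   → row E = row C − 3·row D = (1, 7, −10)   [check: 7·43 − 10·30 = 1]
  4 = 4·1 + 0   → remainder 0, stop. gcd = 1 (last nonzero row E).
The gcd is 1, so 30 is invertible mod 43. The last nonzero row gives 7·43 − 10·30 = 1, so t = −10. So 30^(−1) ≡ −10 ≡ 33 (mod 43). Verify: 30 · 33 = 990 ≡ 1 (mod 43). ✓

Final answer: 30^(−1) ≡ 33 (mod 43)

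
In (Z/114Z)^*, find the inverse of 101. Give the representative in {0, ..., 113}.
Apply the extended Euclidean algorithm to (114, 101), tracking rows (r, s, t) with s·114 + t·101 = r. Each division r_prev = q·r_cur + r_new produces the new row as (previous row) − q·(current row):
  row A: (114, 1, 0)   [1·114 + 0·101 = 114]
  row B: (101, 0, 1)   [0·114 + 1·101 = 101]
  114 = 1·101 + 13   → row C = row A − 1·row B = (13, 1, −1)   [check: 1·114 − 1·101 = 13]
  101 = 7·13 + 10   → row D = row B − 7·row C = (10, −7, 8)   [check: −7·114 + 8·101 = 10]
  13 = 1·10 + 3   → row E = row C − 1·row D = (3, 8, −9)   [check: 8·114 − 9·101 = 3]
  10 = 3·3 + 1   → row F = row D − 3·row E = (1, −31, 35)   [check: −31·114 + 35·101 = 1]
  3 = 3·1 + 0   → remainder 0, stop. gcd = 1 (last nonzero row F).
The gcd is 1, so 101 is invertible mod 114. The last nonzero row gives −31·114 + 35·101 = 1, so t = 35. So 101^(−1) ≡ 35 (mod 114). Verify: 101 · 35 = 3535 ≡ 1 (mod 114). ✓

Final answer: 101^(−1) ≡ 35 (mod 114)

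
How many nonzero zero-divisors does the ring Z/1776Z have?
In Z/1776Z each nonzero element is either a unit (gcd with 1776 is 1) or a zero-divisor (gcd > 1). The number of units is φ(1776): factorise 1776 = 2^4 · 3 · 37, so φ(1776) = (2^4 − 2^3) · (3 − 1) · (37 − 1) = 8 · 2 · 36 = 576. The nonzero elements number 1776 − 1 = 1775. Hence the nonzero zero-divisors number 1775 − 576 = 1199.

Final answer: Z/1776Z has 1199 nonzero zero-divisors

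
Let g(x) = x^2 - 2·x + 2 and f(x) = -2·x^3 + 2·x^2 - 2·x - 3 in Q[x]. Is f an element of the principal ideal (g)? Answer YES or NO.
NO

In Q[x] the ideal (g) consists of all multiples of g, so f ∈ (g) iff g | f, i.e. iff the remainder of f on division by g is 0. Divide f by g (g is monic, so eliminate the leading term of the running remainder at each step):
  leading term -2·x^3: subtract (-2·x)·g(x) = -2·x^3 + 4·x^2 - 4·x, leaving -2·x^2 + 2·x - 3
  leading term -2·x^2: subtract (-2)·g(x) = -2·x^2 + 4·x - 4, leaving 1 - 2·x
The remainder r(x) = 1 - 2·x ≠ 0 (and deg r < deg g), so g ∤ f, i.e. f ∉ (g).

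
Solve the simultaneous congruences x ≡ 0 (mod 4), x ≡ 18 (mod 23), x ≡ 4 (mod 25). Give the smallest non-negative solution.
x ≡ 1904 (mod 2300); the representative in [0, 2300) is 1904

The moduli 4, 23, 25 are pairwise coprime, so by the CRT there is a unique solution mod 4·23·25 = 2300.
Solve by successive substitution. Start with x ≡ 0 (mod 4).
  Combine with x ≡ 18 (mod 23): write x = 4·t and require 4·t ≡ 18 (mod 23). Since 4^(−1) ≡ 6 (mod 23), t ≡ 6·18 ≡ 16 (mod 23). So x ≡ 4·16 = 64 (mod 92).
  Combine with x ≡ 4 (mod 25): write x = 64 + 92·t and require 64 + 92·t ≡ 4 (mod 25), i.e. 92·t ≡ 4 − 64 ≡ 15 (mod 25). Since 92^(−1) ≡ 3 (mod 25) (92 ≡ 17 (mod 25)), t ≡ 3·15 ≡ 20 (mod 25). So x ≡ 64 + 92·20 = 1904 (mod 2300).
Unique solution in [0, 2300): x = 1904.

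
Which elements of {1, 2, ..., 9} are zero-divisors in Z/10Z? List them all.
nonzero zero-divisors of Z/10Z = {2, 4, 5, 6, 8}

An element a ∈ Z/10Z (with a ≠ 0) is a zero-divisor iff gcd(a, 10) > 1 (because a is a unit precisely when gcd(a, n) = 1, and in Z/nZ every nonzero, non-unit element is a zero-divisor). Scan a = 1, ..., 9 and keep those with gcd(a, 10) > 1:
  gcd(2, 10) = 2, gcd(4, 10) = 2, gcd(5, 10) = 5, gcd(6, 10) = 2, gcd(8, 10) = 2.
All other a ∈ {1, ..., 9} have gcd(a, 10) = 1 and are units. So the nonzero zero-divisors are exactly the 5 values of a appearing in this scan.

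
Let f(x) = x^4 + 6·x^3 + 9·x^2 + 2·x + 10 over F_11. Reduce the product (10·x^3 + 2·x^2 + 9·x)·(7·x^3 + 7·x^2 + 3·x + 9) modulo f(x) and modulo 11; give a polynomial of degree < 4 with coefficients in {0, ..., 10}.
Multiply as integer polynomials: a · b = 70·x^6 + 84·x^5 + 107·x^4 + 159·x^3 + 45·x^2 + 81·x. Reducing coefficients mod 11: a · b ≡ 4·x^6 + 7·x^5 + 8·x^4 + 5·x^3 + x^2 + 4·x. Now divide by f(x) = x^4 + 6·x^3 + 9·x^2 + 2·x + 10 in F_11[x], eliminating the leading term at each step:
  leading term 4·x^6: subtract (4·x^2)·f(x) = 4·x^6 + 2·x^5 + 3·x^4 + 8·x^3 + 7·x^2, leaving 5·x^5 + 5·x^4 + 8·x^3 + 5·x^2 + 4·x (coefficients mod 11)
  leading term 5·x^5: subtract (5·x)·f(x) = 5·x^5 + 8·x^4 + x^3 + 10·x^2 + 6·x, leaving 8·x^4 + 7·x^3 + 6·x^2 + 9·x (coefficients mod 11)
  leading term 8·x^4: subtract (8)·f(x) = 8·x^4 + 4·x^3 + 6·x^2 + 5·x + 3, leaving 3·x^3 + 4·x + 8 (coefficients mod 11)
The degree is now < 4, so this is the remainder. Hence a · b ≡ 3·x^3 + 4·x + 8 in F_11[x]/(f).

Final answer: a · b ≡ 3·x^3 + 4·x + 8 (mod f(x))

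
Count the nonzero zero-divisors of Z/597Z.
Z/597Z has 200 nonzero zero-divisors

In Z/597Z each nonzero element is either a unit (gcd with 597 is 1) or a zero-divisor (gcd > 1). The number of units is φ(597): factorise 597 = 3 · 199, so φ(597) = (3 − 1) · (199 − 1) = 2 · 198 = 396. The nonzero elements number 597 − 1 = 596. Hence the nonzero zero-divisors number 596 − 396 = 200.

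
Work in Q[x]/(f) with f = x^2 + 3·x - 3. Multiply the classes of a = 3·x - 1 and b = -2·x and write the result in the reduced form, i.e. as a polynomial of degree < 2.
First multiply in Q[x] without reducing: a · b = -6·x^2 + 2·x. Now divide by f(x) = x^2 + 3·x - 3, eliminating the leading term at each step:
  leading term -6·x^2: subtract (-6)·f(x) = -6·x^2 - 18·x + 18, leaving 20·x - 18
The degree is now < 2, so this is the remainder. Hence a · b ≡ 20·x - 18 in Q[x]/(f).

Final answer: a · b ≡ 20·x - 18 (mod f(x))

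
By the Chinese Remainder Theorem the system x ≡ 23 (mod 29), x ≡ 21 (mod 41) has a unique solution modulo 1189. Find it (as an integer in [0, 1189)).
x ≡ 226 (mod 1189); the representative in [0, 1189) is 226

The moduli 29, 41 are pairwise coprime, so by the CRT there is a unique solution mod 29·41 = 1189.
Solve by successive substitution. Start with x ≡ 23 (mod 29).
  Combine with x ≡ 21 (mod 41): write x = 23 + 29·t and require 23 + 29·t ≡ 21 (mod 41), i.e. 29·t ≡ 21 − 23 ≡ 39 (mod 41). Since 29^(−1) ≡ 17 (mod 41), t ≡ 17·39 ≡ 7 (mod 41). So x ≡ 23 + 29·7 = 226 (mod 1189).
Unique solution in [0, 1189): x = 226.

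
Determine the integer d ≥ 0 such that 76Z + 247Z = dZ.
(76, 247) = (19); d = 19

In the PID Z, (a, b) is generated by gcd(a, b). Compute gcd(247, 76) with the extended Euclidean algorithm, tracking rows (r, s, t) with s·247 + t·76 = r:
  row A: (247, 1, 0)   [1·247 + 0·76 = 247]
  row B: (76, 0, 1)   [0·247 + 1·76 = 76]
  247 = 3·76 + 19   → row C = row A − 3·row B = (19, 1, −3)   [check: 1·247 − 3·76 = 19]
  76 = 4·19 + 0   → remainder 0, stop. gcd = 19 (last nonzero row C).
So gcd(76, 247) = 19, with Bézout identity 1·247 − 3·76 = 19. Containment (⊇): the Bézout identity exhibits 19 as an element of (76, 247), giving (19) ⊆ (76, 247). Containment (⊆): since 19 | 76 and 19 | 247 (76 = 19·4, 247 = 19·13), every Z-linear combination of 76 and 247 is divisible by 19, so (76, 247) ⊆ (19). Therefore (76, 247) = (19), d = 19.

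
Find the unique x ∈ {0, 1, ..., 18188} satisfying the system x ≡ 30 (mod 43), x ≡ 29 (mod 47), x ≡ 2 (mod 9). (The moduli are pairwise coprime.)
x ≡ 2567 (mod 18189); the representative in [0, 18189) is 2567

The moduli 43, 47, 9 are pairwise coprime, so by the CRT there is a unique solution mod 43·47·9 = 18189.
Solve by successive substitution. Start with x ≡ 30 (mod 43).
  Combine with x ≡ 29 (mod 47): write x = 30 + 43·t and require 30 + 43·t ≡ 29 (mod 47), i.e. 43·t ≡ 29 − 30 ≡ 46 (mod 47). Since 43^(−1) ≡ 35 (mod 47), t ≡ 35·46 ≡ 12 (mod 47). So x ≡ 30 + 43·12 = 546 (mod 2021).
  Combine with x ≡ 2 (mod 9): write x = 546 + 2021·t and require 546 + 2021·t ≡ 2 (mod 9), i.e. 2021·t ≡ 2 − 546 ≡ 5 (mod 9). Since 2021^(−1) ≡ 2 (mod 9) (2021 ≡ 5 (mod 9)), t ≡ 2·5 ≡ 1 (mod 9). So x ≡ 546 + 2021·1 = 2567 (mod 18189).
Unique solution in [0, 18189): x = 2567.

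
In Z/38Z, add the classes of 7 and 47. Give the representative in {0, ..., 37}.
Reduce the summands first: 47 ≡ 9 (mod 38), so 7 + 47 ≡ 7 + 9 (mod 38). 7 + 9 = 16; 16 = 0·38 + 16, so (7 + 47) mod 38 = 16.

Final answer: 16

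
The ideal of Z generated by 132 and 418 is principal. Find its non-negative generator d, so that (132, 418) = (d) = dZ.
In the PID Z, (a, b) is generated by gcd(a, b). Compute gcd(418, 132) with the extended Euclidean algorithm, tracking rows (r, s, t) with s·418 + t·132 = r:
  row A: (418, 1, 0)   [1·418 + 0·132 = 418]
  row B: (132, 0, 1)   [0·418 + 1·132 = 132]
  418 = 3·132 + 22   → row C = row A − 3·row B = (22, 1, −3)   [check: 1·418 − 3·132 = 22]
  132 = 6·22 + 0   → remainder 0, stop. gcd = 22 (last nonzero row C).
So gcd(132, 418) = 22, with Bézout identity 1·418 − 3·132 = 22. Containment (⊇): the Bézout identity exhibits 22 as an element of (132, 418), giving (22) ⊆ (132, 418). Containment (⊆): since 22 | 132 and 22 | 418 (132 = 22·6, 418 = 22·19), every Z-linear combination of 132 and 418 is divisible by 22, so (132, 418) ⊆ (22). Therefore (132, 418) = (22), d = 22.

Final answer: (132, 418) = (22); d = 22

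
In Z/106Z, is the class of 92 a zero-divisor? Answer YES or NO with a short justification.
YES

gcd(92, 106) = 2 > 1, so 92 is not a unit in Z/106Z. In Z/nZ every nonzero non-unit is a zero-divisor: explicitly, take b = 106/gcd = 53 ≠ 0 (mod 106); then 92·53 = 4876 = 46·106, i.e. 92·53 ≡ 0 (mod 106). So 92 is a zero-divisor.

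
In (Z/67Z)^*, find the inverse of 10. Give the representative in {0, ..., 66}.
Apply the extended Euclidean algorithm to (67, 10), tracking rows (r, s, t) with s·67 + t·10 = r. Each division r_prev = q·r_cur + r_new produces the new row as (previous row) − q·(current row):
  row A: (67, 1, 0)   [1·67 + 0·10 = 67]
  row B: (10, 0, 1)   [0·67 + 1·10 = 10]
  67 = 6·10 + 7   → row C = row A − 6·row B = (7, 1, −6)   [check: 1·67 − 6·10 = 7]
  10 = 1·7 + 3   → row D = row B − 1·row C = (3, −1, 7)   [check: −1·67 + 7·10 = 3]
  7 = 2·3 + 1   → row E = row C − 2·row D = (1, 3, −20)   [check: 3·67 − 20·10 = 1]
  3 = 3·1 + 0   → remainder 0, stop. gcd = 1 (last nonzero row E).
The gcd is 1, so 10 is invertible mod 67. The last nonzero row gives 3·67 − 20·10 = 1, so t = −20. So 10^(−1) ≡ −20 ≡ 47 (mod 67). Verify: 10 · 47 = 470 ≡ 1 (mod 67). ✓

Final answer: 10^(−1) ≡ 47 (mod 67)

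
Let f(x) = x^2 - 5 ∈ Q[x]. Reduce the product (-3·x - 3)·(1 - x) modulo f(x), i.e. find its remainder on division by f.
a · b ≡ 12 (mod f(x))

First multiply in Q[x] without reducing: a · b = 3·x^2 - 3. Now divide by f(x) = x^2 - 5, eliminating the leading term at each step:
  leading term 3·x^2: subtract (3)·f(x) = 3·x^2 - 15, leaving 12
The degree is now < 2, so this is the remainder. Hence a · b ≡ 12 in Q[x]/(f).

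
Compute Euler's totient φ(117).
φ is multiplicative, with φ(p^e) = p^e − p^(e−1). Factorise 117 = 3^2 · 13. Then
  φ(117) = (3^2 − 3^1) · (13 − 1) = 6 · 12 = 72.

Final answer: φ(117) = 72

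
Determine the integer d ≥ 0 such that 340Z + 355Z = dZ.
In the PID Z, (a, b) is generated by gcd(a, b). Compute gcd(355, 340) with the extended Euclidean algorithm, tracking rows (r, s, t) with s·355 + t·340 = r:
  row A: (355, 1, 0)   [1·355 + 0·340 = 355]
  row B: (340, 0, 1)   [0·355 + 1·340 = 340]
  355 = 1·340 + 15   → row C = row A − 1·row B = (15, 1, −1)   [check: 1·355 − 1·340 = 15]
  340 = 22·15 + 10   → row D = row B − 22·row C = (10, −22, 23)   [check: −22·355 + 23·340 = 10]
  15 = 1·10 + 5   → row E = row C − 1·row D = (5, 23, −24)   [check: 23·355 − 24·340 = 5]
  10 = 2·5 + 0   → remainder 0, stop. gcd = 5 (last nonzero row E).
So gcd(340, 355) = 5, with Bézout identity 23·355 − 24·340 = 5. Containment (⊇): the Bézout identity exhibits 5 as an element of (340, 355), giving (5) ⊆ (340, 355). Containment (⊆): since 5 | 340 and 5 | 355 (340 = 5·68, 355 = 5·71), every Z-linear combination of 340 and 355 is divisible by 5, so (340, 355) ⊆ (5). Therefore (340, 355) = (5), d = 5.

Final answer: (340, 355) = (5); d = 5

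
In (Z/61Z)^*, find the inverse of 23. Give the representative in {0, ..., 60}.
23^(−1) ≡ 8 (mod 61)

Apply the extended Euclidean algorithm to (61, 23), tracking rows (r, s, t) with s·61 + t·23 = r. Each division r_prev = q·r_cur + r_new produces the new row as (previous row) − q·(current row):
  row A: (61, 1, 0)   [1·61 + 0·23 = 61]
  row B: (23, 0, 1)   [0·61 + 1·23 = 23]
  61 = 2·23 + 15   → row C = row A − 2·row B = (15, 1, −2)   [check: 1·61 − 2·23 = 15]
  23 = 1·15 + 8   → row D = row B − 1·row C = (8, −1, 3)   [check: −1·61 + 3·23 = 8]
  15 = 1·8 + 7   → row E = row C − 1·row D = (7, 2, −5)   [check: 2·61 − 5·23 = 7]
  8 = 1·7 + 1   → row F = row D − 1·row E = (1, −3, 8)   [check: −3·61 + 8·23 = 1]
  7 = 7·1 + 0   → remainder 0, stop. gcd = 1 (last nonzero row F).
The gcd is 1, so 23 is invertible mod 61. The last nonzero row gives −3·61 + 8·23 = 1, so t = 8. So 23^(−1) ≡ 8 (mod 61). Verify: 23 · 8 = 184 ≡ 1 (mod 61). ✓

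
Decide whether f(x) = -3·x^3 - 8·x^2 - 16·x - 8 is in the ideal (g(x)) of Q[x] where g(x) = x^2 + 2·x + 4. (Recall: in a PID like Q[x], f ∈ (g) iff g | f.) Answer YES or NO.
YES

In Q[x] the ideal (g) consists of all multiples of g, so f ∈ (g) iff g | f, i.e. iff the remainder of f on division by g is 0. Divide f by g (g is monic, so eliminate the leading term of the running remainder at each step):
  leading term -3·x^3: subtract (-3·x)·g(x) = -3·x^3 - 6·x^2 - 12·x, leaving -2·x^2 - 4·x - 8
  leading term -2·x^2: subtract (-2)·g(x) = -2·x^2 - 4·x - 8, leaving 0
The remainder is 0, so f(x) = g(x) · h(x) with h(x) = -3·x - 2. Hence g | f, i.e. f ∈ (g).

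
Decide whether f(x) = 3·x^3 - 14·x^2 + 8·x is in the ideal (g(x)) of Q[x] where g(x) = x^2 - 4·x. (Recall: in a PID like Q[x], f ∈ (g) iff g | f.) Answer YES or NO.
YES

In Q[x] the ideal (g) consists of all multiples of g, so f ∈ (g) iff g | f, i.e. iff the remainder of f on division by g is 0. Divide f by g (g is monic, so eliminate the leading term of the running remainder at each step):
  leading term 3·x^3: subtract (3·x)·g(x) = 3·x^3 - 12·x^2, leaving -2·x^2 + 8·x
  leading term -2·x^2: subtract (-2)·g(x) = -2·x^2 + 8·x, leaving 0
The remainder is 0, so f(x) = g(x) · h(x) with h(x) = 3·x - 2. Hence g | f, i.e. f ∈ (g).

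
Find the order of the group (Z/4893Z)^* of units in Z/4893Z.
(Z/4893Z)^* consists of the classes a with gcd(a, 4893) = 1, so its order is φ(4893). φ is multiplicative, with φ(p^e) = p^e − p^(e−1). Factorise 4893 = 3 · 7 · 233. Then
  φ(4893) = (3 − 1) · (7 − 1) · (233 − 1) = 2 · 6 · 232 = 2784.
Thus |(Z/4893Z)^*| = 2784.

Final answer: |(Z/4893Z)^*| = 2784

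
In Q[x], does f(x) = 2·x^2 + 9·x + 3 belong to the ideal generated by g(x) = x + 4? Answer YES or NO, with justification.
In Q[x] the ideal (g) consists of all multiples of g, so f ∈ (g) iff g | f, i.e. iff the remainder of f on division by g is 0. Divide f by g (g is monic, so eliminate the leading term of the running remainder at each step):
  leading term 2·x^2: subtract (2·x)·g(x) = 2·x^2 + 8·x, leaving x + 3
  leading term x: subtract (1)·g(x) = x + 4, leaving -1
The remainder r(x) = -1 ≠ 0 (and deg r < deg g), so g ∤ f, i.e. f ∉ (g).

Final answer: NO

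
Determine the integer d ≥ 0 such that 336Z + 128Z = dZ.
In the PID Z, (a, b) is generated by gcd(a, b). Compute gcd(336, 128) with the extended Euclidean algorithm, tracking rows (r, s, t) with s·336 + t·128 = r:
  row A: (336, 1, 0)   [1·336 + 0·128 = 336]
  row B: (128, 0, 1)   [0·336 + 1·128 = 128]
  336 = 2·128 + 80   → row C = row A − 2·row B = (80, 1, −2)   [check: 1·336 − 2·128 = 80]
  128 = 1·80 + 48   → row D = row B − 1·row C = (48, −1, 3)   [check: −1·336 + 3·128 = 48]
  80 = 1·48 + 32   → row E = row C − 1·row D = (32, 2, −5)   [check: 2·336 − 5·128 = 32]
  48 = 1·32 + 16   → row F = row D − 1·row E = (16, −3, 8)   [check: −3·336 + 8·128 = 16]
  32 = 2·16 + 0   → remainder 0, stop. gcd = 16 (last nonzero row F).
So gcd(336, 128) = 16, with Bézout identity −3·336 + 8·128 = 16. Containment (⊇): the Bézout identity exhibits 16 as an element of (336, 128), giving (16) ⊆ (336, 128). Containment (⊆): since 16 | 336 and 16 | 128 (336 = 16·21, 128 = 16·8), every Z-linear combination of 336 and 128 is divisible by 16, so (336, 128) ⊆ (16). Therefore (336, 128) = (16), d = 16.

Final answer: (336, 128) = (16); d = 16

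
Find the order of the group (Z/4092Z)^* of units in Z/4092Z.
(Z/4092Z)^* consists of the classes a with gcd(a, 4092) = 1, so its order is φ(4092). φ is multiplicative, with φ(p^e) = p^e − p^(e−1). Factorise 4092 = 2^2 · 3 · 11 · 31. Then
  φ(4092) = (2^2 − 2^1) · (3 − 1) · (11 − 1) · (31 − 1) = 2 · 2 · 10 · 30 = 1200.
Thus |(Z/4092Z)^*| = 1200.

Final answer: |(Z/4092Z)^*| = 1200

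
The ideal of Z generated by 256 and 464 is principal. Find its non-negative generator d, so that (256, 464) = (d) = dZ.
In the PID Z, (a, b) is generated by gcd(a, b). Compute gcd(464, 256) with the extended Euclidean algorithm, tracking rows (r, s, t) with s·464 + t·256 = r:
  row A: (464, 1, 0)   [1·464 + 0·256 = 464]
  row B: (256, 0, 1)   [0·464 + 1·256 = 256]
  464 = 1·256 + 208   → row C = row A − 1·row B = (208, 1, −1)   [check: 1·464 − 1·256 = 208]
  256 = 1·208 + 48   → row D = row B − 1·row C = (48, −1, 2)   [check: −1·464 + 2·256 = 48]
  208 = 4·48 + 16   → row E = row C − 4·row D = (16, 5, −9)   [check: 5·464 − 9·256 = 16]
  48 = 3·16 + 0   → remainder 0, stop. gcd = 16 (last nonzero row E).
So gcd(256, 464) = 16, with Bézout identity 5·464 − 9·256 = 16. Containment (⊇): the Bézout identity exhibits 16 as an element of (256, 464), giving (16) ⊆ (256, 464). Containment (⊆): since 16 | 256 and 16 | 464 (256 = 16·16, 464 = 16·29), every Z-linear combination of 256 and 464 is divisible by 16, so (256, 464) ⊆ (16). Therefore (256, 464) = (16), d = 16.

Final answer: (256, 464) = (16); d = 16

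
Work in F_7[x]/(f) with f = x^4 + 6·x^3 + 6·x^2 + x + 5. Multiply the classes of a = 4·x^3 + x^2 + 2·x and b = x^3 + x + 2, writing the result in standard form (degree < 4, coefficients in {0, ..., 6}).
Multiply as integer polynomials: a · b = 4·x^6 + x^5 + 6·x^4 + 9·x^3 + 4·x^2 + 4·x. Reducing coefficients mod 7: a · b ≡ 4·x^6 + x^5 + 6·x^4 + 2·x^3 + 4·x^2 + 4·x. Now divide by f(x) = x^4 + 6·x^3 + 6·x^2 + x + 5 in F_7[x], eliminating the leading term at each step:
  leading term 4·x^6: subtract (4·x^2)·f(x) = 4·x^6 + 3·x^5 + 3·x^4 + 4·x^3 + 6·x^2, leaving 5·x^5 + 3·x^4 + 5·x^3 + 5·x^2 + 4·x (coefficients mod 7)
  leading term 5·x^5: subtract (5·x)·f(x) = 5·x^5 + 2·x^4 + 2·x^3 + 5·x^2 + 4·x, leaving x^4 + 3·x^3 (coefficients mod 7)
  leading term x^4: subtract (1)·f(x) = x^4 + 6·x^3 + 6·x^2 + x + 5, leaving 4·x^3 + x^2 + 6·x + 2 (coefficients mod 7)
The degree is now < 4, so this is the remainder. Hence a · b ≡ 4·x^3 + x^2 + 6·x + 2 in F_7[x]/(f).

Final answer: a · b ≡ 4·x^3 + x^2 + 6·x + 2 (mod f(x))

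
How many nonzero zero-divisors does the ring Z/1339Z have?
Z/1339Z has 114 nonzero zero-divisors

In Z/1339Z each nonzero element is either a unit (gcd with 1339 is 1) or a zero-divisor (gcd > 1). The number of units is φ(1339): factorise 1339 = 13 · 103, so φ(1339) = (13 − 1) · (103 − 1) = 12 · 102 = 1224. The nonzero elements number 1339 − 1 = 1338. Hence the nonzero zero-divisors number 1338 − 1224 = 114.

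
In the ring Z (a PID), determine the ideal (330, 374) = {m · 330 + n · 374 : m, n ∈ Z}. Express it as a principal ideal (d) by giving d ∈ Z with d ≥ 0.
(330, 374) = (22); d = 22

In the PID Z, (a, b) is generated by gcd(a, b). Compute gcd(374, 330) with the extended Euclidean algorithm, tracking rows (r, s, t) with s·374 + t·330 = r:
  row A: (374, 1, 0)   [1·374 + 0·330 = 374]
  row B: (330, 0, 1)   [0·374 + 1·330 = 330]
  374 = 1·330 + 44   → row C = row A − 1·row B = (44, 1, −1)   [check: 1·374 − 1·330 = 44]
  330 = 7·44 + 22   → row D = row B − 7·row C = (22, −7, 8)   [check: −7·374 + 8·330 = 22]
  44 = 2·22 + 0   → remainder 0, stop. gcd = 22 (last nonzero row D).
So gcd(330, 374) = 22, with Bézout identity −7·374 + 8·330 = 22. Containment (⊇): the Bézout identity exhibits 22 as an element of (330, 374), giving (22) ⊆ (330, 374). Containment (⊆): since 22 | 330 and 22 | 374 (330 = 22·15, 374 = 22·17), every Z-linear combination of 330 and 374 is divisible by 22, so (330, 374) ⊆ (22). Therefore (330, 374) = (22), d = 22.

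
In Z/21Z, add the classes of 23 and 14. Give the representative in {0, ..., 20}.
16

Reduce the summands first: 23 ≡ 2 (mod 21), so 23 + 14 ≡ 2 + 14 (mod 21). 2 + 14 = 16; 16 = 0·21 + 16, so (23 + 14) mod 21 = 16.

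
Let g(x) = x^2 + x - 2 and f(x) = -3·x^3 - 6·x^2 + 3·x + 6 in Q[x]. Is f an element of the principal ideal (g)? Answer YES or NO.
YES

In Q[x] the ideal (g) consists of all multiples of g, so f ∈ (g) iff g | f, i.e. iff the remainder of f on division by g is 0. Divide f by g (g is monic, so eliminate the leading term of the running remainder at each step):
  leading term -3·x^3: subtract (-3·x)·g(x) = -3·x^3 - 3·x^2 + 6·x, leaving -3·x^2 - 3·x + 6
  leading term -3·x^2: subtract (-3)·g(x) = -3·x^2 - 3·x + 6, leaving 0
The remainder is 0, so f(x) = g(x) · h(x) with h(x) = -3·x - 3. Hence g | f, i.e. f ∈ (g).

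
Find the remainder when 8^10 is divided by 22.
12

Use repeated squaring. Binary(10) = 1010. Walk through the bits of the exponent 10 left-to-right: at each bit after the leading one, square the running value, then multiply by 8 if the bit is 1 (always reducing mod 22):
  bit 1 = 1 (leading): start with 8.
  bit 2 = 0: square 8^2 = 64 ≡ 20 (mod 22).
  bit 3 = 1: square 20^2 = 400 ≡ 4; bit is 1, so multiply 4·8 = 32 ≡ 10 (mod 22).
  bit 4 = 0: square 10^2 = 100 ≡ 12 (mod 22).
Final value: 8^10 ≡ 12 (mod 22).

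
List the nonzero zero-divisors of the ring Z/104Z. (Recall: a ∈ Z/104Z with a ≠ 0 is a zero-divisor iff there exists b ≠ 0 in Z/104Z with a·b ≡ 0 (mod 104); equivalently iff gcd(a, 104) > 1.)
nonzero zero-divisors of Z/104Z = {2, 4, 6, 8, 10, 12, 13, 14, 16, 18, 20, 22, 24, 26, 28, 30, 32, 34, 36, 38, 39, 40, 42, 44, 46, 48, 50, 52, 54, 56, 58, 60, 62, 64, 65, 66, 68, 70, 72, 74, 76, 78, 80, 82, 84, 86, 88, 90, 91, 92, 94, 96, 98, 100, 102}

An element a ∈ Z/104Z (with a ≠ 0) is a zero-divisor iff gcd(a, 104) > 1 (because a is a unit precisely when gcd(a, n) = 1, and in Z/nZ every nonzero, non-unit element is a zero-divisor). Scan a = 1, ..., 103 and keep those with gcd(a, 104) > 1:
  gcd(2, 104) = 2, gcd(4, 104) = 4, gcd(6, 104) = 2, gcd(8, 104) = 8, gcd(10, 104) = 2, gcd(12, 104) = 4, gcd(13, 104) = 13, gcd(14, 104) = 2, gcd(16, 104) = 8, gcd(18, 104) = 2, gcd(20, 104) = 4, gcd(22, 104) = 2, gcd(24, 104) = 8, gcd(26, 104) = 26, gcd(28, 104) = 4, gcd(30, 104) = 2, gcd(32, 104) = 8, gcd(34, 104) = 2, gcd(36, 104) = 4, gcd(38, 104) = 2, gcd(39, 104) = 13, gcd(40, 104) = 8, gcd(42, 104) = 2, gcd(44, 104) = 4, gcd(46, 104) = 2, gcd(48, 104) = 8, gcd(50, 104) = 2, gcd(52, 104) = 52, gcd(54, 104) = 2, gcd(56, 104) = 8, gcd(58, 104) = 2, gcd(60, 104) = 4, gcd(62, 104) = 2, gcd(64, 104) = 8, gcd(65, 104) = 13, gcd(66, 104) = 2, gcd(68, 104) = 4, gcd(70, 104) = 2, gcd(72, 104) = 8, gcd(74, 104) = 2, gcd(76, 104) = 4, gcd(78, 104) = 26, gcd(80, 104) = 8, gcd(82, 104) = 2, gcd(84, 104) = 4, gcd(86, 104) = 2, gcd(88, 104) = 8, gcd(90, 104) = 2, gcd(91, 104) = 13, gcd(92, 104) = 4, gcd(94, 104) = 2, gcd(96, 104) = 8, gcd(98, 104) = 2, gcd(100, 104) = 4, gcd(102, 104) = 2.
All other a ∈ {1, ..., 103} have gcd(a, 104) = 1 and are units. So the nonzero zero-divisors are exactly the 55 values of a appearing in this scan.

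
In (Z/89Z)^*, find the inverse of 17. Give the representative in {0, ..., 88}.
17^(−1) ≡ 21 (mod 89)

Apply the extended Euclidean algorithm to (89, 17), tracking rows (r, s, t) with s·89 + t·17 = r. Each division r_prev = q·r_cur + r_new produces the new row as (previous row) − q·(current row):
  row A: (89, 1, 0)   [1·89 + 0·17 = 89]
  row B: (17, 0, 1)   [0·89 + 1·17 = 17]
  89 = 5·17 + 4   → row C = row A − 5·row B = (4, 1, −5)   [check: 1·89 − 5·17 = 4]
  17 = 4·4 + 1   → row D = row B − 4·row C = (1, −4, 21)   [check: −4·89 + 21·17 = 1]
  4 = 4·1 + 0   → remainder 0, stop. gcd = 1 (last nonzero row D).
The gcd is 1, so 17 is invertible mod 89. The last nonzero row gives −4·89 + 21·17 = 1, so t = 21. So 17^(−1) ≡ 21 (mod 89). Verify: 17 · 21 = 357 ≡ 1 (mod 89). ✓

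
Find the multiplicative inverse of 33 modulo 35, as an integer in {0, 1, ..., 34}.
33^(−1) ≡ 17 (mod 35)

Apply the extended Euclidean algorithm to (35, 33), tracking rows (r, s, t) with s·35 + t·33 = r. Each division r_prev = q·r_cur + r_new produces the new row as (previous row) − q·(current row):
  row A: (35, 1, 0)   [1·35 + 0·33 = 35]
  row B: (33, 0, 1)   [0·35 + 1·33 = 33]
  35 = 1·33 + 2   → row C = row A − 1·row B = (2, 1, −1)   [check: 1·35 − 1·33 = 2]
  33 = 16·2 + 1   → row D = row B − 16·row C = (1, −16, 17)   [check: −16·35 + 17·33 = 1]
  2 = 2·1 + 0   → remainder 0, stop. gcd = 1 (last nonzero row D).
The gcd is 1, so 33 is invertible mod 35. The last nonzero row gives −16·35 + 17·33 = 1, so t = 17. So 33^(−1) ≡ 17 (mod 35). Verify: 33 · 17 = 561 ≡ 1 (mod 35). ✓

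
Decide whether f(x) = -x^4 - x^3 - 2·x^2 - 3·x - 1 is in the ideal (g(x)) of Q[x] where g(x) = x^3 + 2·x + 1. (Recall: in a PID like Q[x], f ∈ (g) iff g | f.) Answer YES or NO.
In Q[x] the ideal (g) consists of all multiples of g, so f ∈ (g) iff g | f, i.e. iff the remainder of f on division by g is 0. Divide f by g (g is monic, so eliminate the leading term of the running remainder at each step):
  leading term -x^4: subtract (-x)·g(x) = -x^4 - 2·x^2 - x, leaving -x^3 - 2·x - 1
  leading term -x^3: subtract (-1)·g(x) = -x^3 - 2·x - 1, leaving 0
The remainder is 0, so f(x) = g(x) · h(x) with h(x) = -x - 1. Hence g | f, i.e. f ∈ (g).

Final answer: YES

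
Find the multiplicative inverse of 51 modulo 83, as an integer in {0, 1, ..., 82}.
Apply the extended Euclidean algorithm to (83, 51), tracking rows (r, s, t) with s·83 + t·51 = r. Each division r_prev = q·r_cur + r_new produces the new row as (previous row) − q·(current row):
  row A: (83, 1, 0)   [1·83 + 0·51 = 83]
  row B: (51, 0, 1)   [0·83 + 1·51 = 51]
  83 = 1·51 + 32   → row C = row A − 1·row B = (32, 1, −1)   [check: 1·83 − 1·51 = 32]
  51 = 1·32 + 19   → row D = row B − 1·row C = (19, −1, 2)   [check: −1·83 + 2·51 = 19]
  32 = 1·19 + 13   → row E = row C − 1·row D = (13, 2, −3)   [check: 2·83 − 3·51 = 13]
  19 = 1·13 + 6   → row F = row D − 1·row E = (6, −3, 5)   [check: −3·83 + 5·51 = 6]
  13 = 2·6 + 1   → row G = row E − 2·row F = (1, 8, −13)   [check: 8·83 − 13·51 = 1]
  6 = 6·1 + 0   → remainder 0, stop. gcd = 1 (last nonzero row G).
The gcd is 1, so 51 is invertible mod 83. The last nonzero row gives 8·83 − 13·51 = 1, so t = −13. So 51^(−1) ≡ −13 ≡ 70 (mod 83). Verify: 51 · 70 = 3570 ≡ 1 (mod 83). ✓

Final answer: 51^(−1) ≡ 70 (mod 83)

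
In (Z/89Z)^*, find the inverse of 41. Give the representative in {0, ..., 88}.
Apply the extended Euclidean algorithm to (89, 41), tracking rows (r, s, t) with s·89 + t·41 = r. Each division r_prev = q·r_cur + r_new produces the new row as (previous row) − q·(current row):
  row A: (89, 1, 0)   [1·89 + 0·41 = 89]
  row B: (41, 0, 1)   [0·89 + 1·41 = 41]
  89 = 2·41 + 7   → row C = row A − 2·row B = (7, 1, −2)   [check: 1·89 − 2·41 = 7]
  41 = 5·7 + 6   → row D = row B − 5·row C = (6, −5, 11)   [check: −5·89 + 11·41 = 6]
  7 = 1·6 + 1   → row E = row C − 1·row D = (1, 6, −13)   [check: 6·89 − 13·41 = 1]
  6 = 6·1 + 0   → remainder 0, stop. gcd = 1 (last nonzero row E).
The gcd is 1, so 41 is invertible mod 89. The last nonzero row gives 6·89 − 13·41 = 1, so t = −13. So 41^(−1) ≡ −13 ≡ 76 (mod 89). Verify: 41 · 76 = 3116 ≡ 1 (mod 89). ✓

Final answer: 41^(−1) ≡ 76 (mod 89)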